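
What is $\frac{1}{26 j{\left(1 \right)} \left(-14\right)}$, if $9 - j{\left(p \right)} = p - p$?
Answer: $- \frac{1}{3276} \approx -0.00030525$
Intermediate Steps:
$j{\left(p \right)} = 9$ ($j{\left(p \right)} = 9 - \left(p - p\right) = 9 - 0 = 9 + 0 = 9$)
$\frac{1}{26 j{\left(1 \right)} \left(-14\right)} = \frac{1}{26 \cdot 9 \left(-14\right)} = \frac{1}{234 \left(-14\right)} = \frac{1}{-3276} = - \frac{1}{3276}$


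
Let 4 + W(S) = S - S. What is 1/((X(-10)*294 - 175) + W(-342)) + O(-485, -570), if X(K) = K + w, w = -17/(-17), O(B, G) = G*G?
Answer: 917842499/2825 ≈ 3.2490e+5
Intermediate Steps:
O(B, G) = G**2
w = 1 (w = -17*(-1/17) = 1)
W(S) = -4 (W(S) = -4 + (S - S) = -4 + 0 = -4)
X(K) = 1 + K (X(K) = K + 1 = 1 + K)
1/((X(-10)*294 - 175) + W(-342)) + O(-485, -570) = 1/(((1 - 10)*294 - 175) - 4) + (-570)**2 = 1/((-9*294 - 175) - 4) + 324900 = 1/((-2646 - 175) - 4) + 324900 = 1/(-2821 - 4) + 324900 = 1/(-2825) + 324900 = -1/2825 + 324900 = 917842499/2825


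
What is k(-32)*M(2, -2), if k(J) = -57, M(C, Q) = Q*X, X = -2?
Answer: -228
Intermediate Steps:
M(C, Q) = -2*Q (M(C, Q) = Q*(-2) = -2*Q)
k(-32)*M(2, -2) = -(-114)*(-2) = -57*4 = -228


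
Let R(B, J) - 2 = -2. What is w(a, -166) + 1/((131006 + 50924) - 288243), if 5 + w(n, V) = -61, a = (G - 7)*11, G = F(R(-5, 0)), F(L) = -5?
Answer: -7016659/106313 ≈ -66.000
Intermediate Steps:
R(B, J) = 0 (R(B, J) = 2 - 2 = 0)
G = -5
a = -132 (a = (-5 - 7)*11 = -12*11 = -132)
w(n, V) = -66 (w(n, V) = -5 - 61 = -66)
w(a, -166) + 1/((131006 + 50924) - 288243) = -66 + 1/((131006 + 50924) - 288243) = -66 + 1/(181930 - 288243) = -66 + 1/(-106313) = -66 - 1/106313 = -7016659/106313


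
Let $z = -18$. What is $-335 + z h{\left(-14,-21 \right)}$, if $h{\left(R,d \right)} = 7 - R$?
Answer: $-713$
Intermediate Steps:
$-335 + z h{\left(-14,-21 \right)} = -335 - 18 \left(7 - -14\right) = -335 - 18 \left(7 + 14\right) = -335 - 378 = -713$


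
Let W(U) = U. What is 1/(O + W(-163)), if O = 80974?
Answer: 1/80811 ≈ 1.2375e-5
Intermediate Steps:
1/(O + W(-163)) = 1/(80974 - 163) = 1/80811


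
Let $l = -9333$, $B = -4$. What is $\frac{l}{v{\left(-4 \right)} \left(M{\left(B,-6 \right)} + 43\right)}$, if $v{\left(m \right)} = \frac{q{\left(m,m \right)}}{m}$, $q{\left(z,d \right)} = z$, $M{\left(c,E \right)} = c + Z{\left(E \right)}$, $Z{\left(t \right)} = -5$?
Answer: $- \frac{549}{2} \approx -274.5$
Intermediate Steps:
$M{\left(c,E \right)} = -5 + c$ ($M{\left(c,E \right)} = c - 5 = -5 + c$)
$v{\left(m \right)} = 1$ ($v{\left(m \right)} = \frac{m}{m} = 1$)
$\frac{l}{v{\left(-4 \right)} \left(M{\left(B,-6 \right)} + 43\right)} = - \frac{9333}{1 \left(\left(-5 - 4\right) + 43\right)} = - \frac{9333}{1 \left(-9 + 43\right)} = - \frac{9333}{1 \cdot 34} = - \frac{9333}{34} = \left(-9333\right) \frac{1}{34} = - \frac{549}{2}$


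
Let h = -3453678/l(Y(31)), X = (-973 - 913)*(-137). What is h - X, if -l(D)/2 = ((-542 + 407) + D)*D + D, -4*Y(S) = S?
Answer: -55727790/217 ≈ -2.5681e+5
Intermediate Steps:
Y(S) = -S/4
X = 258382 (X = -1886*(-137) = 258382)
l(D) = -2*D - 2*D*(-135 + D) (l(D) = -2*(((-542 + 407) + D)*D + D) = -2*((-135 + D)*D + D) = -2*(D*(-135 + D) + D) = -2*(D + D*(-135 + D)) = -2*D - 2*D*(-135 + D))
h = 341104/217 (h = -3453678*(-2/(31*(134 - (-1)*31/4))) = -3453678*(-2/(31*(134 - 1*(-31/4)))) = -3453678*(-2/(31*(134 + 31/4))) = -3453678/(2*(-31/4)*(567/4)) = -3453678/(-17577/8) = -3453678*(-8/17577) = 341104/217 ≈ 1571.9)
h - X = 341104/217 - 1*258382 = 341104/217 - 258382 = -55727790/217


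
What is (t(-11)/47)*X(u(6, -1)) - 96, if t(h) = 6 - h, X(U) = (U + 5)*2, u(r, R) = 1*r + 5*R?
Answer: -4308/47 ≈ -91.660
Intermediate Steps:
u(r, R) = r + 5*R
X(U) = 10 + 2*U (X(U) = (5 + U)*2 = 10 + 2*U)
(t(-11)/47)*X(u(6, -1)) - 96 = ((6 - 1*(-11))/47)*(10 + 2*(6 + 5*(-1))) - 96 = ((6 + 11)*(1/47))*(10 + 2*(6 - 5)) - 96 = (17*(1/47))*(10 + 2*1) - 96 = 17*(10 + 2)/47 - 96 = (17/47)*12 - 96 = 204/47 - 96 = -4308/47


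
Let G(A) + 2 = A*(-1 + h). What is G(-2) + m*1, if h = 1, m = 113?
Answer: 111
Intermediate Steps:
G(A) = -2 (G(A) = -2 + A*(-1 + 1) = -2 + A*0 = -2 + 0 = -2)
G(-2) + m*1 = -2 + 113*1 = -2 + 113 = 111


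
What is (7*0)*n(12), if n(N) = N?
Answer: 0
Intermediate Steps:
(7*0)*n(12) = (7*0)*12 = 0*12 = 0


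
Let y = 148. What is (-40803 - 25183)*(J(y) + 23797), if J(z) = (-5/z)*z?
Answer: -1569938912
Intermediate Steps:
J(z) = -5
(-40803 - 25183)*(J(y) + 23797) = (-40803 - 25183)*(-5 + 23797) = -65986*23792 = -1569938912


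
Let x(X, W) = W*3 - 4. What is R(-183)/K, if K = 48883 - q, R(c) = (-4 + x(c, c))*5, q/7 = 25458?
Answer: 2785/129323 ≈ 0.021535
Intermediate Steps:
q = 178206 (q = 7*25458 = 178206)
x(X, W) = -4 + 3*W (x(X, W) = 3*W - 4 = -4 + 3*W)
R(c) = -40 + 15*c (R(c) = (-4 + (-4 + 3*c))*5 = (-8 + 3*c)*5 = -40 + 15*c)
K = -129323 (K = 48883 - 1*178206 = 48883 - 178206 = -129323)
R(-183)/K = (-40 + 15*(-183))/(-129323) = (-40 - 2745)*(-1/129323) = -2785*(-1/129323) = 2785/129323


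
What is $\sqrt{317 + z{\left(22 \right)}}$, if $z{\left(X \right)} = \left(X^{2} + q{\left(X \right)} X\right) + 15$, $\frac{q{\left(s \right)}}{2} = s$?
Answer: $2 \sqrt{446} \approx 42.237$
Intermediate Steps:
$q{\left(s \right)} = 2 s$
$z{\left(X \right)} = 15 + 3 X^{2}$ ($z{\left(X \right)} = \left(X^{2} + 2 X X\right) + 15 = \left(X^{2} + 2 X^{2}\right) + 15 = 3 X^{2} + 15 = 15 + 3 X^{2}$)
$\sqrt{317 + z{\left(22 \right)}} = \sqrt{317 + \left(15 + 3 \cdot 22^{2}\right)} = \sqrt{317 + \left(15 + 3 \cdot 484\right)} = \sqrt{317 + \left(15 + 1452\right)} = \sqrt{317 + 1467} = \sqrt{1784} = 2 \sqrt{446}$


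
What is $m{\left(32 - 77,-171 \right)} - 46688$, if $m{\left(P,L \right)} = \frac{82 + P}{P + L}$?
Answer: $- \frac{10084645}{216} \approx -46688.0$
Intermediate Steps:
$m{\left(P,L \right)} = \frac{82 + P}{L + P}$
$m{\left(32 - 77,-171 \right)} - 46688 = \frac{82 + \left(32 - 77\right)}{-171 + \left(32 - 77\right)} - 46688 = \frac{82 - 45}{-171 - 45} - 46688 = \frac{1}{-216} \cdot 37 - 46688 = \left(- \frac{1}{216}\right) 37 - 46688 = - \frac{37}{216} - 46688 = - \frac{10084645}{216}$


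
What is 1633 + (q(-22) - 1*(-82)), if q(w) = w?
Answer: 1693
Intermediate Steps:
1633 + (q(-22) - 1*(-82)) = 1633 + (-22 - 1*(-82)) = 1633 + (-22 + 82) = 1633 + 60 = 1693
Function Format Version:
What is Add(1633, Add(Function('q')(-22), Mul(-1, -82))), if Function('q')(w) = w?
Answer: 1693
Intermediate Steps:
Add(1633, Add(Function('q')(-22), Mul(-1, -82))) = Add(1633, Add(-22, Mul(-1, -82))) = Add(1633, Add(-22, 82)) = Add(1633, 60) = 1693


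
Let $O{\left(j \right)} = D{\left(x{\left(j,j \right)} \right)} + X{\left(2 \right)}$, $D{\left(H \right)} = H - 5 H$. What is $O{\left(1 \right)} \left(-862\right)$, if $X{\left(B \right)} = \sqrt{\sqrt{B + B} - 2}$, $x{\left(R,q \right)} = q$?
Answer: $3448$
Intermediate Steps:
$X{\left(B \right)} = \sqrt{-2 + \sqrt{2} \sqrt{B}}$ ($X{\left(B \right)} = \sqrt{\sqrt{2 B} - 2} = \sqrt{\sqrt{2} \sqrt{B} - 2} = \sqrt{-2 + \sqrt{2} \sqrt{B}}$)
$D{\left(H \right)} = - 4 H$
$O{\left(j \right)} = - 4 j$ ($O{\left(j \right)} = - 4 j + \sqrt{-2 + \sqrt{2} \sqrt{2}} = - 4 j + \sqrt{-2 + 2} = - 4 j + \sqrt{0} = - 4 j + 0 = - 4 j$)
$O{\left(1 \right)} \left(-862\right) = \left(-4\right) 1 \left(-862\right) = \left(-4\right) \left(-862\right) = 3448$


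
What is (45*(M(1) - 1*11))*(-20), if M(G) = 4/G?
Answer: 6300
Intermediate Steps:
(45*(M(1) - 1*11))*(-20) = (45*(4/1 - 1*11))*(-20) = (45*(4*1 - 11))*(-20) = (45*(4 - 11))*(-20) = (45*(-7))*(-20) = -315*(-20) = 6300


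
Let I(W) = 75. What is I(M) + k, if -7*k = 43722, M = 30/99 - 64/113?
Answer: -6171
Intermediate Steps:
M = -982/3729 (M = 30*(1/99) - 64*1/113 = 10/33 - 64/113 = -982/3729 ≈ -0.26334)
k = -6246 (k = -⅐*43722 = -6246)
I(M) + k = 75 - 6246 = -6171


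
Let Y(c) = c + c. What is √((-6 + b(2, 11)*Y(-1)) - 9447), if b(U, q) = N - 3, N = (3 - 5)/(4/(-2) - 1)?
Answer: I*√85035/3 ≈ 97.203*I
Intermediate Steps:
N = ⅔ (N = -2/(4*(-½) - 1) = -2/(-2 - 1) = -2/(-3) = -2*(-⅓) = ⅔ ≈ 0.66667)
Y(c) = 2*c
b(U, q) = -7/3 (b(U, q) = ⅔ - 3 = -7/3)
√((-6 + b(2, 11)*Y(-1)) - 9447) = √((-6 - 14*(-1)/3) - 9447) = √((-6 - 7/3*(-2)) - 9447) = √((-6 + 14/3) - 9447) = √(-4/3 - 9447) = √(-28345/3) = I*√85035/3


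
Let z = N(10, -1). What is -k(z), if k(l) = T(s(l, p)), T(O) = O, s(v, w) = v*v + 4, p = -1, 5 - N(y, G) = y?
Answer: -29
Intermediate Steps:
N(y, G) = 5 - y
z = -5 (z = 5 - 1*10 = 5 - 10 = -5)
s(v, w) = 4 + v**2 (s(v, w) = v**2 + 4 = 4 + v**2)
k(l) = 4 + l**2
-k(z) = -(4 + (-5)**2) = -(4 + 25) = -1*29 = -29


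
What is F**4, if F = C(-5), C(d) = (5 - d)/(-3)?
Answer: 10000/81 ≈ 123.46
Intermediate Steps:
C(d) = -5/3 + d/3 (C(d) = (5 - d)*(-1/3) = -5/3 + d/3)
F = -10/3 (F = -5/3 + (1/3)*(-5) = -5/3 - 5/3 = -10/3 ≈ -3.3333)
F**4 = (-10/3)**4 = 10000/81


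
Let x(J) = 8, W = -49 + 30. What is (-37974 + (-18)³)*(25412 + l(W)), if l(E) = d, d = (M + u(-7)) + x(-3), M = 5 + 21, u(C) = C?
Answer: -1114380834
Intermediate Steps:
W = -19
M = 26
d = 27 (d = (26 - 7) + 8 = 19 + 8 = 27)
l(E) = 27
(-37974 + (-18)³)*(25412 + l(W)) = (-37974 + (-18)³)*(25412 + 27) = (-37974 - 5832)*25439 = -43806*25439 = -1114380834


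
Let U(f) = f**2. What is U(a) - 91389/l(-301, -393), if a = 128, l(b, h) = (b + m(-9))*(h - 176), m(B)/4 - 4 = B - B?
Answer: 885606657/54055 ≈ 16383.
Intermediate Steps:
m(B) = 16 (m(B) = 16 + 4*(B - B) = 16 + 4*0 = 16 + 0 = 16)
l(b, h) = (-176 + h)*(16 + b) (l(b, h) = (b + 16)*(h - 176) = (16 + b)*(-176 + h) = (-176 + h)*(16 + b))
U(a) - 91389/l(-301, -393) = 128**2 - 91389/(-2816 - 176*(-301) + 16*(-393) - 301*(-393)) = 16384 - 91389/(-2816 + 52976 - 6288 + 118293) = 16384 - 91389/162165 = 16384 - 1*30463/54055 = 16384 - 30463/54055 = 885606657/54055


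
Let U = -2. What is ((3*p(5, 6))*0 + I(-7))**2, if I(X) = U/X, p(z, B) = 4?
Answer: 4/49 ≈ 0.081633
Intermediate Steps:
I(X) = -2/X
((3*p(5, 6))*0 + I(-7))**2 = ((3*4)*0 - 2/(-7))**2 = (12*0 - 2*(-1/7))**2 = (0 + 2/7)**2 = (2/7)**2 = 4/49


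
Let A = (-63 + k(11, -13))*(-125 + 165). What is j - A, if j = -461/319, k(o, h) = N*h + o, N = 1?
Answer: 828939/319 ≈ 2598.6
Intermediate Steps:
k(o, h) = h + o (k(o, h) = 1*h + o = h + o)
j = -461/319 (j = -461*1/319 = -461/319 ≈ -1.4451)
A = -2600 (A = (-63 + (-13 + 11))*(-125 + 165) = (-63 - 2)*40 = -65*40 = -2600)
j - A = -461/319 - 1*(-2600) = -461/319 + 2600 = 828939/319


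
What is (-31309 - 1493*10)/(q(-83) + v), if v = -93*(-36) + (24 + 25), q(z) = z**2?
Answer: -46239/10286 ≈ -4.4953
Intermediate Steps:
v = 3397 (v = 3348 + 49 = 3397)
(-31309 - 1493*10)/(q(-83) + v) = (-31309 - 1493*10)/((-83)**2 + 3397) = (-31309 - 14930)/(6889 + 3397) = -46239/10286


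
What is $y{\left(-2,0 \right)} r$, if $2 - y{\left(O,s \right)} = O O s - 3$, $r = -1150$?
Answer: $-5750$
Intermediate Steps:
$y{\left(O,s \right)} = 5 - s O^{2}$ ($y{\left(O,s \right)} = 2 - \left(O O s - 3\right) = 2 - \left(O^{2} s - 3\right) = 2 - \left(s O^{2} - 3\right) = 2 - \left(-3 + s O^{2}\right) = 5 - s O^{2}$)
$y{\left(-2,0 \right)} r = \left(5 - 0 \left(-2\right)^{2}\right) \left(-1150\right) = \left(5 - 0 \cdot 4\right) \left(-1150\right) = \left(5 + 0\right) \left(-1150\right) = 5 \left(-1150\right) = -5750$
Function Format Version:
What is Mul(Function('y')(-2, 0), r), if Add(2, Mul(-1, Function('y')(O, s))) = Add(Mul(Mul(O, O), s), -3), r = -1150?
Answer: -5750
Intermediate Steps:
Function('y')(O, s) = Add(5, Mul(-1, s, Pow(O, 2))) (Function('y')(O, s) = Add(2, Mul(-1, Add(Mul(Mul(O, O), s), -3))) = Add(2, Mul(-1, Add(Mul(Pow(O, 2), s), -3))) = Add(2, Mul(-1, Add(Mul(s, Pow(O, 2)), -3))) = Add(2, Mul(-1, Add(-3, Mul(s, Pow(O, 2))))) = Add(2, Add(3, Mul(-1, s, Pow(O, 2)))) = Add(5, Mul(-1, s, Pow(O, 2))))
Mul(Function('y')(-2, 0), r) = Mul(Add(5, Mul(-1, 0, Pow(-2, 2))), -1150) = Mul(Add(5, Mul(-1, 0, 4)), -1150) = Mul(Add(5, 0), -1150) = Mul(5, -1150) = -5750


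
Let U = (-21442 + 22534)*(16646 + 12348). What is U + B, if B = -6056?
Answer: 31655392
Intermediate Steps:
U = 31661448 (U = 1092*28994 = 31661448)
U + B = 31661448 - 6056 = 31655392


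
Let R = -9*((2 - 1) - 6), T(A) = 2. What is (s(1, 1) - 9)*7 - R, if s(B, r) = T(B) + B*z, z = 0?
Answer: -94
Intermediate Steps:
s(B, r) = 2 (s(B, r) = 2 + B*0 = 2 + 0 = 2)
R = 45 (R = -9*(1 - 6) = -9*(-5) = 45)
(s(1, 1) - 9)*7 - R = (2 - 9)*7 - 1*45 = -7*7 - 45 = -49 - 45 = -94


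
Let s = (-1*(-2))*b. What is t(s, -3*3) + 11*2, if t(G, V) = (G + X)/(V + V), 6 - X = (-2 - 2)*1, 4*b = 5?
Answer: 767/36 ≈ 21.306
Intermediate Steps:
b = 5/4 (b = (¼)*5 = 5/4 ≈ 1.2500)
s = 5/2 (s = -1*(-2)*(5/4) = 2*(5/4) = 5/2 ≈ 2.5000)
X = 10 (X = 6 - (-2 - 2) = 6 - (-4) = 6 - 1*(-4) = 6 + 4 = 10)
t(G, V) = (10 + G)/(2*V) (t(G, V) = (G + 10)/(V + V) = (10 + G)/((2*V)) = (10 + G)*(1/(2*V)) = (10 + G)/(2*V))
t(s, -3*3) + 11*2 = (10 + 5/2)/(2*((-3*3))) + 11*2 = (½)*(25/2)/(-9) + 22 = (½)*(-⅑)*(25/2) + 22 = -25/36 + 22 = 767/36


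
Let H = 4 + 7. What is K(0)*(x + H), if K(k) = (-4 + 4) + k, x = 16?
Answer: 0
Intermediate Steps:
H = 11
K(k) = k (K(k) = 0 + k = k)
K(0)*(x + H) = 0*(16 + 11) = 0*27 = 0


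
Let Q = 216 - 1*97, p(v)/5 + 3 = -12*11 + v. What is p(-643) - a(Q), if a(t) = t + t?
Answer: -4128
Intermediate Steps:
p(v) = -675 + 5*v (p(v) = -15 + 5*(-12*11 + v) = -15 + 5*(-132 + v) = -15 + (-660 + 5*v) = -675 + 5*v)
Q = 119 (Q = 216 - 97 = 119)
a(t) = 2*t
p(-643) - a(Q) = (-675 + 5*(-643)) - 2*119 = (-675 - 3215) - 1*238 = -3890 - 238 = -4128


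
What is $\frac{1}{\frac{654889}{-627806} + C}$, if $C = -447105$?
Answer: $- \frac{627806}{280695856519} \approx -2.2366 \cdot 10^{-6}$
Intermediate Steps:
$\frac{1}{\frac{654889}{-627806} + C} = \frac{1}{\frac{654889}{-627806} - 447105} = \frac{1}{654889 \left(- \frac{1}{627806}\right) - 447105} = \frac{1}{- \frac{654889}{627806} - 447105} = \frac{1}{- \frac{280695856519}{627806}} = - \frac{627806}{280695856519}$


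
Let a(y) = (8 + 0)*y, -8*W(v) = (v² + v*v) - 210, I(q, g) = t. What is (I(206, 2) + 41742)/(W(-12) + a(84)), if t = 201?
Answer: 55924/883 ≈ 63.334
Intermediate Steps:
I(q, g) = 201
W(v) = 105/4 - v²/4 (W(v) = -((v² + v*v) - 210)/8 = -((v² + v²) - 210)/8 = -(2*v² - 210)/8 = -(-210 + 2*v²)/8 = 105/4 - v²/4)
a(y) = 8*y
(I(206, 2) + 41742)/(W(-12) + a(84)) = (201 + 41742)/((105/4 - ¼*(-12)²) + 8*84) = 41943/((105/4 - ¼*144) + 672) = 41943/((105/4 - 36) + 672) = 41943/(-39/4 + 672) = 41943/(2649/4) = 41943*(4/2649) = 55924/883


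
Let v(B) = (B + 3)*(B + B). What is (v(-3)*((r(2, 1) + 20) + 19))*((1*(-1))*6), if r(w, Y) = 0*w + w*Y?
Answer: 0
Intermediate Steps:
r(w, Y) = Y*w (r(w, Y) = 0 + Y*w = Y*w)
v(B) = 2*B*(3 + B) (v(B) = (3 + B)*(2*B) = 2*B*(3 + B))
(v(-3)*((r(2, 1) + 20) + 19))*((1*(-1))*6) = ((2*(-3)*(3 - 3))*((1*2 + 20) + 19))*((1*(-1))*6) = ((2*(-3)*0)*((2 + 20) + 19))*(-1*6) = (0*(22 + 19))*(-6) = (0*41)*(-6) = 0*(-6) = 0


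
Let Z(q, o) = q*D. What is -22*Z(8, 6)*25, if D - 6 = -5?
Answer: -4400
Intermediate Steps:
D = 1 (D = 6 - 5 = 1)
Z(q, o) = q (Z(q, o) = q*1 = q)
-22*Z(8, 6)*25 = -22*8*25 = -176*25 = -4400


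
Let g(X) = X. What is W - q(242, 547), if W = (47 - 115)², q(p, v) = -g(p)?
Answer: 4866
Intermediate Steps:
q(p, v) = -p
W = 4624 (W = (-68)² = 4624)
W - q(242, 547) = 4624 - (-1)*242 = 4624 - 1*(-242) = 4624 + 242 = 4866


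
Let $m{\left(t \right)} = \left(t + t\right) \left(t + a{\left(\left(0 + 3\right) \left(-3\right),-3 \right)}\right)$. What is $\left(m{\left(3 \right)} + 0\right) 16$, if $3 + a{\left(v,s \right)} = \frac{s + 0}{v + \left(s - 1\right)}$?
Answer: $\frac{288}{13} \approx 22.154$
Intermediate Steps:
$a{\left(v,s \right)} = -3 + \frac{s}{-1 + s + v}$ ($a{\left(v,s \right)} = -3 + \frac{s + 0}{v + \left(s - 1\right)} = -3 + \frac{s}{v + \left(-1 + s\right)} = -3 + \frac{s}{-1 + s + v}$)
$m{\left(t \right)} = 2 t \left(- \frac{36}{13} + t\right)$ ($m{\left(t \right)} = \left(t + t\right) \left(t + \frac{3 - 3 \left(0 + 3\right) \left(-3\right) - -6}{-1 - 3 + \left(0 + 3\right) \left(-3\right)}\right) = 2 t \left(t + \frac{3 - 3 \cdot 3 \left(-3\right) + 6}{-1 - 3 + 3 \left(-3\right)}\right) = 2 t \left(t + \frac{3 - -27 + 6}{-1 - 3 - 9}\right) = 2 t \left(t + \frac{3 + 27 + 6}{-13}\right) = 2 t \left(t - \frac{36}{13}\right) = 2 t \left(- \frac{36}{13} + t\right)$)
$\left(m{\left(3 \right)} + 0\right) 16 = \left(\frac{2}{13} \cdot 3 \left(-36 + 13 \cdot 3\right) + 0\right) 16 = \left(\frac{2}{13} \cdot 3 \left(-36 + 39\right) + 0\right) 16 = \left(\frac{2}{13} \cdot 3 \cdot 3 + 0\right) 16 = \left(\frac{18}{13} + 0\right) 16 = \frac{18}{13} \cdot 16 = \frac{288}{13}$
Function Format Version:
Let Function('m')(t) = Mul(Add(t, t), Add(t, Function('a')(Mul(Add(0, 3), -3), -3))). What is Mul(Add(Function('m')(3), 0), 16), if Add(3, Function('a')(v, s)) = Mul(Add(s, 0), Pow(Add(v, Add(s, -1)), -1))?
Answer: Rational(288, 13) ≈ 22.154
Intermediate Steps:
Function('a')(v, s) = Add(-3, Mul(s, Pow(Add(-1, s, v), -1))) (Function('a')(v, s) = Add(-3, Mul(Add(s, 0), Pow(Add(v, Add(s, -1)), -1))) = Add(-3, Mul(s, Pow(Add(v, Add(-1, s)), -1))) = Add(-3, Mul(s, Pow(Add(-1, s, v), -1))))
Function('m')(t) = Mul(2, t, Add(Rational(-36, 13), t)) (Function('m')(t) = Mul(Add(t, t), Add(t, Mul(Pow(Add(-1, -3, Mul(Add(0, 3), -3)), -1), Add(3, Mul(-3, Mul(Add(0, 3), -3)), Mul(-2, -3))))) = Mul(Mul(2, t), Add(t, Mul(Pow(Add(-1, -3, Mul(3, -3)), -1), Add(3, Mul(-3, Mul(3, -3)), 6)))) = Mul(Mul(2, t), Add(t, Mul(Pow(Add(-1, -3, -9), -1), Add(3, Mul(-3, -9), 6)))) = Mul(Mul(2, t), Add(t, Mul(Pow(-13, -1), Add(3, 27, 6)))) = Mul(Mul(2, t), Add(t, Mul(Rational(-1, 13), 36))) = Mul(Mul(2, t), Add(t, Rational(-36, 13))) = Mul(Mul(2, t), Add(Rational(-36, 13), t)) = Mul(2, t, Add(Rational(-36, 13), t)))
Mul(Add(Function('m')(3), 0), 16) = Mul(Add(Mul(Rational(2, 13), 3, Add(-36, Mul(13, 3))), 0), 16) = Mul(Add(Mul(Rational(2, 13), 3, Add(-36, 39)), 0), 16) = Mul(Add(Mul(Rational(2, 13), 3, 3), 0), 16) = Mul(Add(Rational(18, 13), 0), 16) = Mul(Rational(18, 13), 16) = Rational(288, 13)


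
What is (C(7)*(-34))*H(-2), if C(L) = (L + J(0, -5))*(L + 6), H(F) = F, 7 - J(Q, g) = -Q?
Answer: 12376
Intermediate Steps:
J(Q, g) = 7 + Q (J(Q, g) = 7 - (-1)*Q = 7 + Q)
C(L) = (6 + L)*(7 + L) (C(L) = (L + (7 + 0))*(L + 6) = (L + 7)*(6 + L) = (7 + L)*(6 + L) = (6 + L)*(7 + L))
(C(7)*(-34))*H(-2) = ((42 + 7² + 13*7)*(-34))*(-2) = ((42 + 49 + 91)*(-34))*(-2) = (182*(-34))*(-2) = -6188*(-2) = 12376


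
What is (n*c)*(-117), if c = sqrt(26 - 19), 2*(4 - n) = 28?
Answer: 1170*sqrt(7) ≈ 3095.5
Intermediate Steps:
n = -10 (n = 4 - 1/2*28 = 4 - 14 = -10)
c = sqrt(7) ≈ 2.6458
(n*c)*(-117) = -10*sqrt(7)*(-117) = 1170*sqrt(7)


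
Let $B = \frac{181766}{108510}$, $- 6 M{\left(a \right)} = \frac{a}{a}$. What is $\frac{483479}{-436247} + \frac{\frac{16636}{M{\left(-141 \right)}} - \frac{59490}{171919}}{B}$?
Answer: $- \frac{406168129110056843573}{6816147567047819} \approx -59589.0$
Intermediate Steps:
$M{\left(a \right)} = - \frac{1}{6}$ ($M{\left(a \right)} = - \frac{a \frac{1}{a}}{6} = \left(- \frac{1}{6}\right) 1 = - \frac{1}{6}$)
$B = \frac{90883}{54255}$ ($B = 181766 \cdot \frac{1}{108510} = \frac{90883}{54255} \approx 1.6751$)
$\frac{483479}{-436247} + \frac{\frac{16636}{M{\left(-141 \right)}} - \frac{59490}{171919}}{B} = \frac{483479}{-436247} + \frac{\frac{16636}{- \frac{1}{6}} - \frac{59490}{171919}}{\frac{90883}{54255}} = 483479 \left(- \frac{1}{436247}\right) + \left(16636 \left(-6\right) - \frac{59490}{171919}\right) \frac{54255}{90883} = - \frac{483479}{436247} + \left(-99816 - \frac{59490}{171919}\right) \frac{54255}{90883} = - \frac{483479}{436247} - \frac{931033508506470}{15624514477} = - \frac{406168129110056843573}{6816147567047819}$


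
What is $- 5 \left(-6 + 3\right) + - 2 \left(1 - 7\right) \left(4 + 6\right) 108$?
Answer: $12975$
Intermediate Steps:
$- 5 \left(-6 + 3\right) + - 2 \left(1 - 7\right) \left(4 + 6\right) 108 = \left(-5\right) \left(-3\right) + - 2 \left(\left(-6\right) 10\right) 108 = 15 + \left(-2\right) \left(-60\right) 108 = 15 + 120 \cdot 108 = 15 + 12960 = 12975$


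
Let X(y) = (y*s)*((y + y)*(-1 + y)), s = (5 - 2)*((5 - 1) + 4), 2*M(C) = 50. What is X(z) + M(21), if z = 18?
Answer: 264409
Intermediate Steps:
M(C) = 25 (M(C) = (½)*50 = 25)
s = 24 (s = 3*(4 + 4) = 3*8 = 24)
X(y) = 48*y²*(-1 + y) (X(y) = (y*24)*((y + y)*(-1 + y)) = (24*y)*((2*y)*(-1 + y)) = (24*y)*(2*y*(-1 + y)) = 48*y²*(-1 + y))
X(z) + M(21) = 48*18²*(-1 + 18) + 25 = 48*324*17 + 25 = 264384 + 25 = 264409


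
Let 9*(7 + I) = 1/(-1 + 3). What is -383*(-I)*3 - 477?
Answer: -50737/6 ≈ -8456.2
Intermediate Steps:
I = -125/18 (I = -7 + 1/(9*(-1 + 3)) = -7 + (⅑)/2 = -7 + (⅑)*(½) = -7 + 1/18 = -125/18 ≈ -6.9444)
-383*(-I)*3 - 477 = -383*(-1*(-125/18))*3 - 477 = -47875*3/18 - 477 = -383*125/6 - 477 = -47875/6 - 477 = -50737/6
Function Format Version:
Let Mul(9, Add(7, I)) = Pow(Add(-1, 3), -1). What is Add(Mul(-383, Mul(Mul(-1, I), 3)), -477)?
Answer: Rational(-50737, 6) ≈ -8456.2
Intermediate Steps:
I = Rational(-125, 18) (I = Add(-7, Mul(Rational(1, 9), Pow(Add(-1, 3), -1))) = Add(-7, Mul(Rational(1, 9), Pow(2, -1))) = Add(-7, Mul(Rational(1, 9), Rational(1, 2))) = Add(-7, Rational(1, 18)) = Rational(-125, 18) ≈ -6.9444)
Add(Mul(-383, Mul(Mul(-1, I), 3)), -477) = Add(Mul(-383, Mul(Mul(-1, Rational(-125, 18)), 3)), -477) = Add(Mul(-383, Mul(Rational(125, 18), 3)), -477) = Add(Mul(-383, Rational(125, 6)), -477) = Add(Rational(-47875, 6), -477) = Rational(-50737, 6)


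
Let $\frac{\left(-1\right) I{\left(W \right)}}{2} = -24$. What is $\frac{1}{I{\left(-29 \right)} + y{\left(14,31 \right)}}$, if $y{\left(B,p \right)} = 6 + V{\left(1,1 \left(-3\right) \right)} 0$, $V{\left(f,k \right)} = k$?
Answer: $\frac{1}{54} \approx 0.018519$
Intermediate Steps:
$I{\left(W \right)} = 48$ ($I{\left(W \right)} = \left(-2\right) \left(-24\right) = 48$)
$y{\left(B,p \right)} = 6$ ($y{\left(B,p \right)} = 6 + 1 \left(-3\right) 0 = 6 - 0 = 6 + 0 = 6$)
$\frac{1}{I{\left(-29 \right)} + y{\left(14,31 \right)}} = \frac{1}{48 + 6} = \frac{1}{54}$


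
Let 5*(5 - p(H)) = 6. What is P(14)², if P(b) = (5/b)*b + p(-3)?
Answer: 1936/25 ≈ 77.440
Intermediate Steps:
p(H) = 19/5 (p(H) = 5 - ⅕*6 = 5 - 6/5 = 19/5)
P(b) = 44/5 (P(b) = (5/b)*b + 19/5 = 5 + 19/5 = 44/5)
P(14)² = (44/5)² = 1936/25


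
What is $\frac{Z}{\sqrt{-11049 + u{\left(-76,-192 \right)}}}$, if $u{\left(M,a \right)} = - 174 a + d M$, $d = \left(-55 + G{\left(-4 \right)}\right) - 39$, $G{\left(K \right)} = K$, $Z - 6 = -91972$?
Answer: $- \frac{91966 \sqrt{29807}}{29807} \approx -532.68$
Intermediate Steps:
$Z = -91966$ ($Z = 6 - 91972 = -91966$)
$d = -98$ ($d = \left(-55 - 4\right) - 39 = -59 - 39 = -98$)
$u{\left(M,a \right)} = - 174 a - 98 M$
$\frac{Z}{\sqrt{-11049 + u{\left(-76,-192 \right)}}} = - \frac{91966}{\sqrt{-11049 - -40856}} = - \frac{91966}{\sqrt{-11049 + \left(33408 + 7448\right)}} = - \frac{91966}{\sqrt{-11049 + 40856}} = - \frac{91966}{\sqrt{29807}} = - 91966 \frac{\sqrt{29807}}{29807} = - \frac{91966 \sqrt{29807}}{29807}$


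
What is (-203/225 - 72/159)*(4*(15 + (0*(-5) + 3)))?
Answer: -129272/1325 ≈ -97.564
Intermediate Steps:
(-203/225 - 72/159)*(4*(15 + (0*(-5) + 3))) = (-203*1/225 - 72*1/159)*(4*(15 + (0 + 3))) = (-203/225 - 24/53)*(4*(15 + 3)) = -64636*18/11925 = -16159/11925*72 = -129272/1325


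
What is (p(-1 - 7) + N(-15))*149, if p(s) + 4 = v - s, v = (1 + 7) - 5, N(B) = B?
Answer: -1192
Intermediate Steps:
v = 3 (v = 8 - 5 = 3)
p(s) = -1 - s (p(s) = -4 + (3 - s) = -1 - s)
(p(-1 - 7) + N(-15))*149 = ((-1 - (-1 - 7)) - 15)*149 = ((-1 - 1*(-8)) - 15)*149 = ((-1 + 8) - 15)*149 = (7 - 15)*149 = -8*149 = -1192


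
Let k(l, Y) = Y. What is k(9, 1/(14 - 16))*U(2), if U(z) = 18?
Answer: -9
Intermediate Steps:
k(9, 1/(14 - 16))*U(2) = 18/(14 - 16) = 18/(-2) = -½*18 = -9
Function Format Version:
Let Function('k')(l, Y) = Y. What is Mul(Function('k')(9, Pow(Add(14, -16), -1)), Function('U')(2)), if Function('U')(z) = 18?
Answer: -9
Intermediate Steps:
Mul(Function('k')(9, Pow(Add(14, -16), -1)), Function('U')(2)) = Mul(Pow(Add(14, -16), -1), 18) = Mul(Pow(-2, -1), 18) = Mul(Rational(-1, 2), 18) = -9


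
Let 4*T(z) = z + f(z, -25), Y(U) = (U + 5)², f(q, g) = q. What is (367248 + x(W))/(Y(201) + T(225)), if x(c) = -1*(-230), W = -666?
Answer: 17092/1979 ≈ 8.6367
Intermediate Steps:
Y(U) = (5 + U)²
T(z) = z/2 (T(z) = (z + z)/4 = (2*z)/4 = z/2)
x(c) = 230
(367248 + x(W))/(Y(201) + T(225)) = (367248 + 230)/((5 + 201)² + (½)*225) = 367478/(206² + 225/2) = 367478/(42436 + 225/2) = 367478/(85097/2) = 367478*(2/85097) = 17092/1979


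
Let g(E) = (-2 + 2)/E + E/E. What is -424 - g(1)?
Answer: -425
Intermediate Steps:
g(E) = 1 (g(E) = 0/E + 1 = 0 + 1 = 1)
-424 - g(1) = -424 - 1*1 = -424 - 1 = -425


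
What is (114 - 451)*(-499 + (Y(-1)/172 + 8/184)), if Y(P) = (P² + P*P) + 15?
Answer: 665063097/3956 ≈ 1.6812e+5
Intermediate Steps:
Y(P) = 15 + 2*P² (Y(P) = (P² + P²) + 15 = 2*P² + 15 = 15 + 2*P²)
(114 - 451)*(-499 + (Y(-1)/172 + 8/184)) = (114 - 451)*(-499 + ((15 + 2*(-1)²)/172 + 8/184)) = -337*(-499 + ((15 + 2*1)*(1/172) + 8*(1/184))) = -337*(-499 + ((15 + 2)*(1/172) + 1/23)) = -337*(-499 + (17*(1/172) + 1/23)) = -337*(-499 + (17/172 + 1/23)) = -337*(-499 + 563/3956) = -337*(-1973481/3956) = 665063097/3956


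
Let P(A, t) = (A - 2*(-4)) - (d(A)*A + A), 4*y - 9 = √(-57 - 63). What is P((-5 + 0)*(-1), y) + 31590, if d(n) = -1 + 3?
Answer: 31588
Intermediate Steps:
d(n) = 2
y = 9/4 + I*√30/2 (y = 9/4 + √(-57 - 63)/4 = 9/4 + √(-120)/4 = 9/4 + (2*I*√30)/4 = 9/4 + I*√30/2 ≈ 2.25 + 2.7386*I)
P(A, t) = 8 - 2*A (P(A, t) = (A - 2*(-4)) - (2*A + A) = (A + 8) - 3*A = (8 + A) - 3*A = 8 - 2*A)
P((-5 + 0)*(-1), y) + 31590 = (8 - 2*(-5 + 0)*(-1)) + 31590 = (8 - (-10)*(-1)) + 31590 = (8 - 2*5) + 31590 = (8 - 10) + 31590 = -2 + 31590 = 31588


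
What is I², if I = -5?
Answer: 25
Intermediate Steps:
I² = (-5)² = 25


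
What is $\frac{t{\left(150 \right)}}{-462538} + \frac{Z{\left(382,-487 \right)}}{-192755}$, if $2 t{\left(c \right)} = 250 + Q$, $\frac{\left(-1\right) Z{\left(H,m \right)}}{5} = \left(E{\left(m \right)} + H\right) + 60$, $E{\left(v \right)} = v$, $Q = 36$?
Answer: $- \frac{26327003}{17831302438} \approx -0.0014764$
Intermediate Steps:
$Z{\left(H,m \right)} = -300 - 5 H - 5 m$ ($Z{\left(H,m \right)} = - 5 \left(\left(m + H\right) + 60\right) = - 5 \left(\left(H + m\right) + 60\right) = - 5 \left(60 + H + m\right) = -300 - 5 H - 5 m$)
$t{\left(c \right)} = 143$ ($t{\left(c \right)} = \frac{250 + 36}{2} = \frac{1}{2} \cdot 286 = 143$)
$\frac{t{\left(150 \right)}}{-462538} + \frac{Z{\left(382,-487 \right)}}{-192755} = \frac{143}{-462538} + \frac{-300 - 1910 - -2435}{-192755} = 143 \left(- \frac{1}{462538}\right) + \left(-300 - 1910 + 2435\right) \left(- \frac{1}{192755}\right) = - \frac{143}{462538} + 225 \left(- \frac{1}{192755}\right) = - \frac{143}{462538} - \frac{45}{38551} = - \frac{26327003}{17831302438}$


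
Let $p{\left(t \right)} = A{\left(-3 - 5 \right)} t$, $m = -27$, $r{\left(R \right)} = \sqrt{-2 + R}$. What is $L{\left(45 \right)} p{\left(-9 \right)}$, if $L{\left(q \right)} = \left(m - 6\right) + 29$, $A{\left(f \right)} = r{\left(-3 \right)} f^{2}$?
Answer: $2304 i \sqrt{5} \approx 5151.9 i$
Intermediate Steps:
$A{\left(f \right)} = i \sqrt{5} f^{2}$ ($A{\left(f \right)} = \sqrt{-2 - 3} f^{2} = \sqrt{-5} f^{2} = i \sqrt{5} f^{2}$)
$L{\left(q \right)} = -4$ ($L{\left(q \right)} = \left(-27 - 6\right) + 29 = -33 + 29 = -4$)
$p{\left(t \right)} = 64 i t \sqrt{5}$ ($p{\left(t \right)} = i \sqrt{5} \left(-3 - 5\right)^{2} t = i \sqrt{5} \left(-8\right)^{2} t = i \sqrt{5} \cdot 64 t = 64 i \sqrt{5} t = 64 i t \sqrt{5}$)
$L{\left(45 \right)} p{\left(-9 \right)} = - 4 \cdot 64 i \left(-9\right) \sqrt{5} = - 4 \left(- 576 i \sqrt{5}\right) = 2304 i \sqrt{5}$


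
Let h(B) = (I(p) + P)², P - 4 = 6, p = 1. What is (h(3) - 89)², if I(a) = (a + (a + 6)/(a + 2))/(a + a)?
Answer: 179776/81 ≈ 2219.5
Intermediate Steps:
P = 10 (P = 4 + 6 = 10)
I(a) = (a + (6 + a)/(2 + a))/(2*a) (I(a) = (a + (6 + a)/(2 + a))/((2*a)) = (a + (6 + a)/(2 + a))*(1/(2*a)) = (a + (6 + a)/(2 + a))/(2*a))
h(B) = 1225/9 (h(B) = ((½)*(6 + 1² + 3*1)/(1*(2 + 1)) + 10)² = ((½)*1*(6 + 1 + 3)/3 + 10)² = ((½)*1*(⅓)*10 + 10)² = (5/3 + 10)² = (35/3)² = 1225/9)
(h(3) - 89)² = (1225/9 - 89)² = (424/9)² = 179776/81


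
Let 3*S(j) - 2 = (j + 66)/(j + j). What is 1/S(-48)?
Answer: 48/29 ≈ 1.6552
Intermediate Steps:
S(j) = ⅔ + (66 + j)/(6*j) (S(j) = ⅔ + ((j + 66)/(j + j))/3 = ⅔ + ((66 + j)/((2*j)))/3 = ⅔ + ((66 + j)*(1/(2*j)))/3 = ⅔ + ((66 + j)/(2*j))/3 = ⅔ + (66 + j)/(6*j))
1/S(-48) = 1/(⅚ + 11/(-48)) = 1/(⅚ + 11*(-1/48)) = 1/(⅚ - 11/48) = 1/(29/48) = 48/29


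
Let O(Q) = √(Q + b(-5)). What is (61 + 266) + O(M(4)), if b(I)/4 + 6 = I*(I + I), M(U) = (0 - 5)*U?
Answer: 327 + 2*√39 ≈ 339.49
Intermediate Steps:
M(U) = -5*U
b(I) = -24 + 8*I² (b(I) = -24 + 4*(I*(I + I)) = -24 + 4*(I*(2*I)) = -24 + 4*(2*I²) = -24 + 8*I²)
O(Q) = √(176 + Q) (O(Q) = √(Q + (-24 + 8*(-5)²)) = √(Q + (-24 + 8*25)) = √(Q + (-24 + 200)) = √(Q + 176) = √(176 + Q))
(61 + 266) + O(M(4)) = (61 + 266) + √(176 - 5*4) = 327 + √(176 - 20) = 327 + √156 = 327 + 2*√39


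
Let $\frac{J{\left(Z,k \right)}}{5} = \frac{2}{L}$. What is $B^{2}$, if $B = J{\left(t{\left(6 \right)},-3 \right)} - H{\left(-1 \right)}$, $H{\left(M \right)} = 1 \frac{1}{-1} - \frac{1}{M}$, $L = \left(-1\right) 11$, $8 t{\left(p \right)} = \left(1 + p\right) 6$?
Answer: $\frac{100}{121} \approx 0.82645$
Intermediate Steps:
$t{\left(p \right)} = \frac{3}{4} + \frac{3 p}{4}$ ($t{\left(p \right)} = \frac{\left(1 + p\right) 6}{8} = \frac{6 + 6 p}{8} = \frac{3}{4} + \frac{3 p}{4}$)
$L = -11$
$H{\left(M \right)} = -1 - \frac{1}{M}$ ($H{\left(M \right)} = 1 \left(-1\right) - \frac{1}{M} = -1 - \frac{1}{M}$)
$J{\left(Z,k \right)} = - \frac{10}{11}$ ($J{\left(Z,k \right)} = 5 \frac{2}{-11} = 5 \cdot 2 \left(- \frac{1}{11}\right) = 5 \left(- \frac{2}{11}\right) = - \frac{10}{11}$)
$B = - \frac{10}{11}$ ($B = - \frac{10}{11} - \frac{-1 - -1}{-1} = - \frac{10}{11} - - (-1 + 1) = - \frac{10}{11} - \left(-1\right) 0 = - \frac{10}{11} - 0 = - \frac{10}{11} + 0 = - \frac{10}{11} \approx -0.90909$)
$B^{2} = \left(- \frac{10}{11}\right)^{2} = \frac{100}{121}$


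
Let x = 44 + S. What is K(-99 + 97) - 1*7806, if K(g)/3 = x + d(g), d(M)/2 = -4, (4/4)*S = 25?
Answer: -7623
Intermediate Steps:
S = 25
d(M) = -8 (d(M) = 2*(-4) = -8)
x = 69 (x = 44 + 25 = 69)
K(g) = 183 (K(g) = 3*(69 - 8) = 3*61 = 183)
K(-99 + 97) - 1*7806 = 183 - 1*7806 = 183 - 7806 = -7623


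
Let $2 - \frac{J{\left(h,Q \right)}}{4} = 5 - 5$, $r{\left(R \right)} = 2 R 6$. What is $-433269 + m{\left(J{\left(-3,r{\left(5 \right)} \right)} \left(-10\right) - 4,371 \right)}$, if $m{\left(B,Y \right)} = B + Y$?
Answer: $-432982$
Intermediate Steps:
$r{\left(R \right)} = 12 R$
$J{\left(h,Q \right)} = 8$ ($J{\left(h,Q \right)} = 8 - 4 \left(5 - 5\right) = 8 - 0 = 8 + 0 = 8$)
$-433269 + m{\left(J{\left(-3,r{\left(5 \right)} \right)} \left(-10\right) - 4,371 \right)} = -433269 + \left(\left(8 \left(-10\right) - 4\right) + 371\right) = -433269 + \left(\left(-80 - 4\right) + 371\right) = -433269 + \left(-84 + 371\right) = -433269 + 287 = -432982$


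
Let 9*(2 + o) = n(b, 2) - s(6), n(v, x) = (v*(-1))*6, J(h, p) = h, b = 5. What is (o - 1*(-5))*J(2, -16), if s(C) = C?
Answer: -2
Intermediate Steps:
n(v, x) = -6*v (n(v, x) = -v*6 = -6*v)
o = -6 (o = -2 + (-6*5 - 1*6)/9 = -2 + (-30 - 6)/9 = -2 + (⅑)*(-36) = -2 - 4 = -6)
(o - 1*(-5))*J(2, -16) = (-6 - 1*(-5))*2 = (-6 + 5)*2 = -1*2 = -2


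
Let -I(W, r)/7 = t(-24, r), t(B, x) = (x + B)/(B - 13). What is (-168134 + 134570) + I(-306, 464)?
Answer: -1238788/37 ≈ -33481.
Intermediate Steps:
t(B, x) = (B + x)/(-13 + B)
I(W, r) = -168/37 + 7*r/37 (I(W, r) = -7*(-24 + r)/(-13 - 24) = -7*(-24 + r)/(-37) = -(-7)*(-24 + r)/37 = -7*(24/37 - r/37) = -168/37 + 7*r/37)
(-168134 + 134570) + I(-306, 464) = (-168134 + 134570) + (-168/37 + (7/37)*464) = -33564 + (-168/37 + 3248/37) = -33564 + 3080/37 = -1238788/37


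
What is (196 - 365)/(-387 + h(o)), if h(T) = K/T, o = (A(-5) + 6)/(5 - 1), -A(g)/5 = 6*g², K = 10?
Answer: 15717/35996 ≈ 0.43663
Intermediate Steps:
A(g) = -30*g²
o = -186 (o = (-30*(-5)² + 6)/(5 - 1) = (-30*25 + 6)/4 = (-750 + 6)*(¼) = -744*¼ = -186)
h(T) = 10/T
(196 - 365)/(-387 + h(o)) = (196 - 365)/(-387 + 10/(-186)) = -169/(-387 + 10*(-1/186)) = -169/(-387 - 5/93) = -169/(-35996/93) = -169*(-93/35996) = 15717/35996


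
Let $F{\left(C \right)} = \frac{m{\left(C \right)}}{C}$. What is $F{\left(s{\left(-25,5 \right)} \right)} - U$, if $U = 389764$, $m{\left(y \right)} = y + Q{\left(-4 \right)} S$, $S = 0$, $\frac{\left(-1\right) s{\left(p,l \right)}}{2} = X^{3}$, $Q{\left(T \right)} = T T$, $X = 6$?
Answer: $-389763$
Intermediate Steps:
$Q{\left(T \right)} = T^{2}$
$s{\left(p,l \right)} = -432$ ($s{\left(p,l \right)} = - 2 \cdot 6^{3} = \left(-2\right) 216 = -432$)
$m{\left(y \right)} = y$ ($m{\left(y \right)} = y + \left(-4\right)^{2} \cdot 0 = y + 16 \cdot 0 = y + 0 = y$)
$F{\left(C \right)} = 1$ ($F{\left(C \right)} = \frac{C}{C} = 1$)
$F{\left(s{\left(-25,5 \right)} \right)} - U = 1 - 389764 = -389763$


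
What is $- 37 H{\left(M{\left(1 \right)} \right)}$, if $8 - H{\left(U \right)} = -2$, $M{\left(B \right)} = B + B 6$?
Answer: $-370$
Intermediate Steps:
$M{\left(B \right)} = 7 B$ ($M{\left(B \right)} = B + 6 B = 7 B$)
$H{\left(U \right)} = 10$ ($H{\left(U \right)} = 8 - -2 = 8 + 2 = 10$)
$- 37 H{\left(M{\left(1 \right)} \right)} = \left(-37\right) 10 = -370$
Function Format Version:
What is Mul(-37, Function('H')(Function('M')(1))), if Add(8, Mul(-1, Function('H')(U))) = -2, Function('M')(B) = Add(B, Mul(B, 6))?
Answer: -370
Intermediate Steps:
Function('M')(B) = Mul(7, B) (Function('M')(B) = Add(B, Mul(6, B)) = Mul(7, B))
Function('H')(U) = 10 (Function('H')(U) = Add(8, Mul(-1, -2)) = Add(8, 2) = 10)
Mul(-37, Function('H')(Function('M')(1))) = Mul(-37, 10) = -370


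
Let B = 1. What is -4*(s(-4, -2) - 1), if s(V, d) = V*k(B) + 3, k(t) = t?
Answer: 8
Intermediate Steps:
s(V, d) = 3 + V (s(V, d) = V*1 + 3 = V + 3 = 3 + V)
-4*(s(-4, -2) - 1) = -4*((3 - 4) - 1) = -4*(-1 - 1) = -4*(-2) = 8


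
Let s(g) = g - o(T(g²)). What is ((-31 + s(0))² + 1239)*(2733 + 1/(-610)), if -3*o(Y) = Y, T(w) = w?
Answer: 366768380/61 ≈ 6.0126e+6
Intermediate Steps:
o(Y) = -Y/3
s(g) = g + g²/3 (s(g) = g - (-1)*g²/3 = g + g²/3)
((-31 + s(0))² + 1239)*(2733 + 1/(-610)) = ((-31 + (⅓)*0*(3 + 0))² + 1239)*(2733 + 1/(-610)) = ((-31 + (⅓)*0*3)² + 1239)*(2733 - 1/610) = ((-31 + 0)² + 1239)*(1667129/610) = ((-31)² + 1239)*(1667129/610) = (961 + 1239)*(1667129/610) = 2200*(1667129/610) = 366768380/61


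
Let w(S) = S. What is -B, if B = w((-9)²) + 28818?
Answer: -28899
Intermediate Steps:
B = 28899 (B = (-9)² + 28818 = 81 + 28818 = 28899)
-B = -1*28899 = -28899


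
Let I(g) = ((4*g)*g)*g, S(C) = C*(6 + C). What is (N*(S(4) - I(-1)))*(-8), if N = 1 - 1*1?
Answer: 0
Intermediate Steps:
I(g) = 4*g**3 (I(g) = (4*g**2)*g = 4*g**3)
N = 0 (N = 1 - 1 = 0)
(N*(S(4) - I(-1)))*(-8) = (0*(4*(6 + 4) - 4*(-1)**3))*(-8) = (0*(4*10 - 4*(-1)))*(-8) = (0*(40 - 1*(-4)))*(-8) = (0*(40 + 4))*(-8) = (0*44)*(-8) = 0*(-8) = 0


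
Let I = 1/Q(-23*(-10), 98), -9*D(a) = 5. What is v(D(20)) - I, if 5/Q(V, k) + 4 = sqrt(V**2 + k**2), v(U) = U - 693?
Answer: -31174/45 - 2*sqrt(15626)/5 ≈ -742.76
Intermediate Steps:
D(a) = -5/9 (D(a) = -1/9*5 = -5/9)
v(U) = -693 + U
Q(V, k) = 5/(-4 + sqrt(V**2 + k**2))
I = -4/5 + 2*sqrt(15626)/5 (I = 1/(5/(-4 + sqrt((-23*(-10))**2 + 98**2))) = 1/(5/(-4 + sqrt(230**2 + 9604))) = 1/(5/(-4 + sqrt(52900 + 9604))) = 1/(5/(-4 + sqrt(62504))) = 1/(5/(-4 + 2*sqrt(15626))) = -4/5 + 2*sqrt(15626)/5 ≈ 49.202)
v(D(20)) - I = (-693 - 5/9) - (-4/5 + 2*sqrt(15626)/5) = -6242/9 + (4/5 - 2*sqrt(15626)/5) = -31174/45 - 2*sqrt(15626)/5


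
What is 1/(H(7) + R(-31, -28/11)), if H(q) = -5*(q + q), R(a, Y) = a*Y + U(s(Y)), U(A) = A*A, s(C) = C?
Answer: 121/1862 ≈ 0.064984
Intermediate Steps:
U(A) = A²
R(a, Y) = Y² + Y*a (R(a, Y) = a*Y + Y² = Y*a + Y² = Y² + Y*a)
H(q) = -10*q
1/(H(7) + R(-31, -28/11)) = 1/(-10*7 + (-28/11)*(-28/11 - 31)) = 1/(-70 + (-28*1/11)*(-28*1/11 - 31)) = 1/(-70 - 28*(-28/11 - 31)/11) = 1/(-70 - 28/11*(-369/11)) = 1/(-70 + 10332/121) = 1/(1862/121) = 121/1862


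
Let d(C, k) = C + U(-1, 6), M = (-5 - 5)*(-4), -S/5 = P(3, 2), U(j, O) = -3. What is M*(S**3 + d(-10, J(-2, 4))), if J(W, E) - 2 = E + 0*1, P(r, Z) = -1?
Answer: 4480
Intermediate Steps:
S = 5 (S = -5*(-1) = 5)
J(W, E) = 2 + E (J(W, E) = 2 + (E + 0*1) = 2 + (E + 0) = 2 + E)
M = 40 (M = -10*(-4) = 40)
d(C, k) = -3 + C (d(C, k) = C - 3 = -3 + C)
M*(S**3 + d(-10, J(-2, 4))) = 40*(5**3 + (-3 - 10)) = 40*(125 - 13) = 40*112 = 4480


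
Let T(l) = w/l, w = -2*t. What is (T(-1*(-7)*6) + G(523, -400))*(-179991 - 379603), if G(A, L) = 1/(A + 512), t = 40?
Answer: 1102640006/1035 ≈ 1.0654e+6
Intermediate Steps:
G(A, L) = 1/(512 + A)
w = -80 (w = -2*40 = -80)
T(l) = -80/l
(T(-1*(-7)*6) + G(523, -400))*(-179991 - 379603) = (-80/(-1*(-7)*6) + 1/(512 + 523))*(-179991 - 379603) = (-80/(7*6) + 1/1035)*(-559594) = (-80/42 + 1/1035)*(-559594) = (-80*1/42 + 1/1035)*(-559594) = (-40/21 + 1/1035)*(-559594) = -13793/7245*(-559594) = 1102640006/1035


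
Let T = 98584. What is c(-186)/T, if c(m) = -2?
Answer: -1/49292 ≈ -2.0287e-5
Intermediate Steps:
c(-186)/T = -2/98584 = -2*1/98584 = -1/49292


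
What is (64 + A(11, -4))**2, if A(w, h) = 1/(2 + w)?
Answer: 693889/169 ≈ 4105.9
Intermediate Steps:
(64 + A(11, -4))**2 = (64 + 1/(2 + 11))**2 = (64 + 1/13)**2 = (833/13)**2 = 693889/169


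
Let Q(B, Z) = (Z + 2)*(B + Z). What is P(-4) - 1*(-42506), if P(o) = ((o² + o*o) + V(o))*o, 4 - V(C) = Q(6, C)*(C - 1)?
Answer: 42442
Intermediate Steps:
Q(B, Z) = (2 + Z)*(B + Z)
V(C) = 4 - (-1 + C)*(12 + C² + 8*C) (V(C) = 4 - (C² + 2*6 + 2*C + 6*C)*(C - 1) = 4 - (C² + 12 + 2*C + 6*C)*(-1 + C) = 4 - (12 + C² + 8*C)*(-1 + C) = 4 - (-1 + C)*(12 + C² + 8*C))
P(o) = o*(16 - o³ - 5*o² - 4*o) (P(o) = ((o² + o*o) + (16 - o³ - 7*o² - 4*o))*o = ((o² + o²) + (16 - o³ - 7*o² - 4*o))*o = (2*o² + (16 - o³ - 7*o² - 4*o))*o = (16 - o³ - 5*o² - 4*o)*o = o*(16 - o³ - 5*o² - 4*o))
P(-4) - 1*(-42506) = -4*(16 - 1*(-4)³ - 5*(-4)² - 4*(-4)) - 1*(-42506) = -4*(16 - 1*(-64) - 5*16 + 16) + 42506 = -4*(16 + 64 - 80 + 16) + 42506 = -4*16 + 42506 = -64 + 42506 = 42442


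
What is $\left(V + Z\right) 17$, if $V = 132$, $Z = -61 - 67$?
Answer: $68$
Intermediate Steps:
$Z = -128$ ($Z = -61 - 67 = -128$)
$\left(V + Z\right) 17 = \left(132 - 128\right) 17 = 4 \cdot 17 = 68$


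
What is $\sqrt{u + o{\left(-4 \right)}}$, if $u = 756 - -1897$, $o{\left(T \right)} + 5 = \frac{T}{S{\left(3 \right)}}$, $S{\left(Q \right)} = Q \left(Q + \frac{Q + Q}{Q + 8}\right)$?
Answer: $\frac{2 \sqrt{1006759}}{39} \approx 51.455$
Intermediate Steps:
$S{\left(Q \right)} = Q \left(Q + \frac{2 Q}{8 + Q}\right)$
$o{\left(T \right)} = -5 + \frac{11 T}{117}$ ($o{\left(T \right)} = -5 + \frac{T}{3^{2} \frac{1}{8 + 3} \left(10 + 3\right)} = -5 + \frac{T}{9 \cdot \frac{1}{11} \cdot 13} = -5 + \frac{T}{\frac{117}{11}} = -5 + T \frac{11}{117} = -5 + \frac{11 T}{117}$)
$u = 2653$ ($u = 756 + 1897 = 2653$)
$\sqrt{u + o{\left(-4 \right)}} = \sqrt{2653 + \left(-5 + \frac{11}{117} \left(-4\right)\right)} = \sqrt{2653 - \frac{629}{117}} = \sqrt{\frac{309772}{117}} = \frac{2 \sqrt{1006759}}{39}$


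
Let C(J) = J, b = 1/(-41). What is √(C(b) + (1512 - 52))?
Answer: 9*√30299/41 ≈ 38.210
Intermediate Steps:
b = -1/41 ≈ -0.024390
√(C(b) + (1512 - 52)) = √(-1/41 + (1512 - 52)) = √(-1/41 + 1460) = √(59859/41) = 9*√30299/41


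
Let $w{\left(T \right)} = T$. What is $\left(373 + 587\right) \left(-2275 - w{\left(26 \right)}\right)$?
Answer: $-2208960$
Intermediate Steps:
$\left(373 + 587\right) \left(-2275 - w{\left(26 \right)}\right) = \left(373 + 587\right) \left(-2275 - 26\right) = 960 \left(-2275 - 26\right) = 960 \left(-2301\right) = -2208960$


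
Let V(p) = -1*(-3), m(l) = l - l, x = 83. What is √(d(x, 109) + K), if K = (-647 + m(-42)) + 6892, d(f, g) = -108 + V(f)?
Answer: 2*√1535 ≈ 78.358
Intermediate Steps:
m(l) = 0
V(p) = 3
d(f, g) = -105 (d(f, g) = -108 + 3 = -105)
K = 6245 (K = (-647 + 0) + 6892 = -647 + 6892 = 6245)
√(d(x, 109) + K) = √(-105 + 6245) = √6140 = 2*√1535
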